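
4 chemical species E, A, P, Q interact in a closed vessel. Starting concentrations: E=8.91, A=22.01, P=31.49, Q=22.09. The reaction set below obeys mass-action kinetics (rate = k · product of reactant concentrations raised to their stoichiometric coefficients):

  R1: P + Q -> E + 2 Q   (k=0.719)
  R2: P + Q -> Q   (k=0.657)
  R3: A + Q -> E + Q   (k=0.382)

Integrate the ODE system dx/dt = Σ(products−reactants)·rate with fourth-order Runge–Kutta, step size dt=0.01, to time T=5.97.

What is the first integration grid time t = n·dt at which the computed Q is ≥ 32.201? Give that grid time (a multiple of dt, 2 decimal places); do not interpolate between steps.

RK4 with dt=0.01: 597 steps to T=5.97. Trajectory (selected grid times):
t=0.00: E=8.91 A=22.01 P=31.49 Q=22.09
t=0.02: E=21.52 A=17.95 P=15.12 Q=30.64
t=0.03: E=26.41 A=15.88 P=9.72 Q=33.47
t=0.66: E=47.37 A=0.00 P=0.00 Q=38.54
t=1.33: E=47.37 A=0.00 P=0.00 Q=38.54
t=1.99: E=47.37 A=0.00 P=0.00 Q=38.54
t=2.65: E=47.37 A=0.00 P=0.00 Q=38.54
t=3.32: E=47.37 A=0.00 P=0.00 Q=38.54
t=3.98: E=47.37 A=0.00 P=0.00 Q=38.54
t=4.64: E=47.37 A=0.00 P=0.00 Q=38.54
t=5.31: E=47.37 A=0.00 P=0.00 Q=38.54
t=5.97: E=47.37 A=0.00 P=0.00 Q=38.54
Q(0.02)=30.642 < 32.201 but Q(0.03)=33.465 ≥ 32.201, so the first grid time is t=0.03.

Threshold first reached at t = 0.03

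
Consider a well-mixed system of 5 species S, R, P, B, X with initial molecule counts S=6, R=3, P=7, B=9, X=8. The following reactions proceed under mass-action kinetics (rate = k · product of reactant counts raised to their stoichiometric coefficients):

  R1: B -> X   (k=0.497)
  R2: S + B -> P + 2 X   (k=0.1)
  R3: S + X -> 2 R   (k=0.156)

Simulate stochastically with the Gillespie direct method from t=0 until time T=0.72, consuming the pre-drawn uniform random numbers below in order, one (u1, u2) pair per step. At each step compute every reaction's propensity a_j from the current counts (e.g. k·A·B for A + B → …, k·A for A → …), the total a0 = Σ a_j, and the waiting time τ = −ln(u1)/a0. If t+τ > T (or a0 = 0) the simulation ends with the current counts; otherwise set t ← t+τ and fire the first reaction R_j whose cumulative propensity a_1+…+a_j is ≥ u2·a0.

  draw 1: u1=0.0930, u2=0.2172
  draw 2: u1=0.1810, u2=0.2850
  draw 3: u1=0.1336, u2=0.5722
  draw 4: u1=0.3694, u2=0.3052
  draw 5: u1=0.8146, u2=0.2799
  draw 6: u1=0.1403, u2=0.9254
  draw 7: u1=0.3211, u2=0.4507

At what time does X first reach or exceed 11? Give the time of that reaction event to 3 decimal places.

t=0.000: S=6 R=3 P=7 B=9 X=8
Draw 1: a1=4.473, a2=5.400, a3=7.488, a0=17.361; τ=−ln(0.0930)/17.361=0.137 → t=0.137; u2·a0=0.2172·17.361=3.771 ≤ a1=4.473 → R1 fires; S=6 R=3 P=7 B=8 X=9
Draw 2: a1=3.976, a2=4.800, a3=8.424, a0=17.200; τ=−ln(0.1810)/17.200=0.099 → t=0.236; u2·a0=0.2850·17.200=4.902; a1=3.976 < 4.902 ≤ a1+a2=8.776 → R2 fires; S=5 R=3 P=8 B=7 X=11
Draw 3: a1=3.479, a2=3.500, a3=8.580, a0=15.559; τ=−ln(0.1336)/15.559=0.129 → t=0.366; u2·a0=0.5722·15.559=8.903; a1+a2=6.979 < 8.903 ≤ a1+…+a3=15.559 → R3 fires; S=4 R=5 P=8 B=7 X=10
Draw 4: a1=3.479, a2=2.800, a3=6.240, a0=12.519; τ=−ln(0.3694)/12.519=0.080 → t=0.445; u2·a0=0.3052·12.519=3.821; a1=3.479 < 3.821 ≤ a1+a2=6.279 → R2 fires; S=3 R=5 P=9 B=6 X=12
Draw 5: a1=2.982, a2=1.800, a3=5.616, a0=10.398; τ=−ln(0.8146)/10.398=0.020 → t=0.465; u2·a0=0.2799·10.398=2.910 ≤ a1=2.982 → R1 fires; S=3 R=5 P=9 B=5 X=13
Draw 6: a1=2.485, a2=1.500, a3=6.084, a0=10.069; τ=−ln(0.1403)/10.069=0.195 → t=0.660; u2·a0=0.9254·10.069=9.318; a1+a2=3.985 < 9.318 ≤ a1+…+a3=10.069 → R3 fires; S=2 R=7 P=9 B=5 X=12
Draw 7: a1=2.485, a2=1.000, a3=3.744, a0=7.229; τ=−ln(0.3211)/7.229=0.157 → t=0.817 > T=0.72: stop.
X first becomes ≥ 11 when it reaches 11 at the event at t=0.236.

Threshold first reached at t = 0.236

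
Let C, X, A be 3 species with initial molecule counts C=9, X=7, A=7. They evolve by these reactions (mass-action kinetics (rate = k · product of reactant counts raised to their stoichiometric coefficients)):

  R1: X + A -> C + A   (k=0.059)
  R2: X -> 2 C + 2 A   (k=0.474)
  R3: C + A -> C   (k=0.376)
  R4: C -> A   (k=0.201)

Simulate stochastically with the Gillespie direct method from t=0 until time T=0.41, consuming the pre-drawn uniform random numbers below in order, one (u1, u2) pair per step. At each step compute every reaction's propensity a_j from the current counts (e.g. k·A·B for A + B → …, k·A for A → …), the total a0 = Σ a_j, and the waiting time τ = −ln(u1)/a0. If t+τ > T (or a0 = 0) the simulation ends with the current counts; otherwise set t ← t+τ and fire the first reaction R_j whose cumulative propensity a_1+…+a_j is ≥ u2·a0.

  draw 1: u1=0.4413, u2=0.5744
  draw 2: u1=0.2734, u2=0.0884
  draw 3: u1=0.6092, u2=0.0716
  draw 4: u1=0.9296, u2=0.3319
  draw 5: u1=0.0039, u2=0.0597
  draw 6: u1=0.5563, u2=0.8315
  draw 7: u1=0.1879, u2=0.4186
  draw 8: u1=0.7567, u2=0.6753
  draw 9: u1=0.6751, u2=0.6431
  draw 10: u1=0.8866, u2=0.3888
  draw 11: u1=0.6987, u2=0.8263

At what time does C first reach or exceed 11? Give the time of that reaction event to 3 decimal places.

t=0.000: C=9 X=7 A=7
Draw 1: a1=2.891, a2=3.318, a3=23.688, a4=1.809, a0=31.706; τ=−ln(0.4413)/31.706=0.026 → t=0.026; u2·a0=0.5744·31.706=18.212; a1+a2=6.209 < 18.212 ≤ a1+…+a3=29.897 → R3 fires; C=9 X=7 A=6
Draw 2: a1=2.478, a2=3.318, a3=20.304, a4=1.809, a0=27.909; τ=−ln(0.2734)/27.909=0.046 → t=0.072; u2·a0=0.0884·27.909=2.467 ≤ a1=2.478 → R1 fires; C=10 X=6 A=6
Draw 3: a1=2.124, a2=2.844, a3=22.560, a4=2.010, a0=29.538; τ=−ln(0.6092)/29.538=0.017 → t=0.089; u2·a0=0.0716·29.538=2.115 ≤ a1=2.124 → R1 fires; C=11 X=5 A=6
Draw 4: a1=1.770, a2=2.370, a3=24.816, a4=2.211, a0=31.167; τ=−ln(0.9296)/31.167=0.002 → t=0.091; u2·a0=0.3319·31.167=10.344; a1+a2=4.140 < 10.344 ≤ a1+…+a3=28.956 → R3 fires; C=11 X=5 A=5
Draw 5: a1=1.475, a2=2.370, a3=20.680, a4=2.211, a0=26.736; τ=−ln(0.0039)/26.736=0.207 → t=0.299; u2·a0=0.0597·26.736=1.596; a1=1.475 < 1.596 ≤ a1+a2=3.845 → R2 fires; C=13 X=4 A=7
Draw 6: a1=1.652, a2=1.896, a3=34.216, a4=2.613, a0=40.377; τ=−ln(0.5563)/40.377=0.015 → t=0.313; u2·a0=0.8315·40.377=33.573; a1+a2=3.548 < 33.573 ≤ a1+…+a3=37.764 → R3 fires; C=13 X=4 A=6
Draw 7: a1=1.416, a2=1.896, a3=29.328, a4=2.613, a0=35.253; τ=−ln(0.1879)/35.253=0.047 → t=0.361; u2·a0=0.4186·35.253=14.757; a1+a2=3.312 < 14.757 ≤ a1+…+a3=32.640 → R3 fires; C=13 X=4 A=5
Draw 8: a1=1.180, a2=1.896, a3=24.440, a4=2.613, a0=30.129; τ=−ln(0.7567)/30.129=0.009 → t=0.370; u2·a0=0.6753·30.129=20.346; a1+a2=3.076 < 20.346 ≤ a1+…+a3=27.516 → R3 fires; C=13 X=4 A=4
Draw 9: a1=0.944, a2=1.896, a3=19.552, a4=2.613, a0=25.005; τ=−ln(0.6751)/25.005=0.016 → t=0.386; u2·a0=0.6431·25.005=16.081; a1+a2=2.840 < 16.081 ≤ a1+…+a3=22.392 → R3 fires; C=13 X=4 A=3
Draw 10: a1=0.708, a2=1.896, a3=14.664, a4=2.613, a0=19.881; τ=−ln(0.8866)/19.881=0.006 → t=0.392; u2·a0=0.3888·19.881=7.730; a1+a2=2.604 < 7.730 ≤ a1+…+a3=17.268 → R3 fires; C=13 X=4 A=2
Draw 11: a1=0.472, a2=1.896, a3=9.776, a4=2.613, a0=14.757; τ=−ln(0.6987)/14.757=0.024 → t=0.416 > T=0.41: stop.
C first becomes ≥ 11 when it reaches 11 at the event at t=0.089.

Threshold first reached at t = 0.089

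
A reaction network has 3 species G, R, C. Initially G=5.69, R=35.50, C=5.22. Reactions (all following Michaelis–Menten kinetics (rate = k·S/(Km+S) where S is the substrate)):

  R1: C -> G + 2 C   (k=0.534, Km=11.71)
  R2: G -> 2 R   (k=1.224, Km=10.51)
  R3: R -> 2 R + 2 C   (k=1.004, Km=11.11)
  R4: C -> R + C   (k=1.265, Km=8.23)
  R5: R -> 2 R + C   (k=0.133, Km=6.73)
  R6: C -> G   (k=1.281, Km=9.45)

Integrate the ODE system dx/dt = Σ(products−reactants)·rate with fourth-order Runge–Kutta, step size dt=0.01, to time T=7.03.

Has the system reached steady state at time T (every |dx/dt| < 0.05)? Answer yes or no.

RK4 with dt=0.01: 703 steps to T=7.03. Trajectory (selected grid times):
t=0.00: G=5.69 R=35.50 C=5.22
t=0.78: G=5.87 R=37.27 C=6.27
t=1.56: G=6.09 R=39.10 C=7.30
t=2.34: G=6.35 R=40.99 C=8.33
t=3.12: G=6.65 R=42.94 C=9.36
t=3.91: G=6.98 R=44.97 C=10.39
t=4.69: G=7.33 R=47.03 C=11.41
t=5.47: G=7.70 R=49.14 C=12.42
t=6.25: G=8.09 R=51.29 C=13.44
t=7.03: G=8.49 R=53.49 C=14.45
Rates at T: R1=0.2950, R2=0.5468, R3=0.8313, R4=0.8060, R5=0.1181, R6=0.7746
dx/dt at T (Σ net stoichiometry × rate): G=+0.5228, R=+2.8492, C=+1.3012
Largest |dx/dt| is |+2.8492| (R) ≥ 0.05 → not steady.

Steady state at T: no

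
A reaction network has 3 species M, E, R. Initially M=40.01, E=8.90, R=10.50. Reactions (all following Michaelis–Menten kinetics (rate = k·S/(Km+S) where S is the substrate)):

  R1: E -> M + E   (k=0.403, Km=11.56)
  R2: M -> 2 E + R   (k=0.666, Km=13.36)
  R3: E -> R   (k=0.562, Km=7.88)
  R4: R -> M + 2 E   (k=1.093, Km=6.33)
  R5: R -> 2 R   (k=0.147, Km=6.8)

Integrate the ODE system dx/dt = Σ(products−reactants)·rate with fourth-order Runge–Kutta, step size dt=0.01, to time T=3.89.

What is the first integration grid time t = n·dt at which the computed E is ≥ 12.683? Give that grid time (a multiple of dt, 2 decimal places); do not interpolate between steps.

Threshold first reached at t = 1.85

RK4 with dt=0.01: 389 steps to T=3.89. Trajectory (selected grid times):
t=0.00: M=40.01 E=8.90 R=10.50
t=0.43: M=40.17 E=9.79 R=10.59
t=0.86: M=40.33 E=10.67 R=10.69
t=1.30: M=40.50 E=11.57 R=10.79
t=1.73: M=40.67 E=12.45 R=10.89
t=1.84: M=40.71 E=12.67 R=10.92
t=1.85: M=40.71 E=12.69 R=10.92
t=2.16: M=40.84 E=13.32 R=11.00
t=2.59: M=41.02 E=14.20 R=11.11
t=3.03: M=41.20 E=15.10 R=11.22
t=3.46: M=41.39 E=15.97 R=11.34
t=3.89: M=41.57 E=16.85 R=11.46
E(1.84)=12.672 < 12.683 but E(1.85)=12.693 ≥ 12.683, so the first grid time is t=1.85.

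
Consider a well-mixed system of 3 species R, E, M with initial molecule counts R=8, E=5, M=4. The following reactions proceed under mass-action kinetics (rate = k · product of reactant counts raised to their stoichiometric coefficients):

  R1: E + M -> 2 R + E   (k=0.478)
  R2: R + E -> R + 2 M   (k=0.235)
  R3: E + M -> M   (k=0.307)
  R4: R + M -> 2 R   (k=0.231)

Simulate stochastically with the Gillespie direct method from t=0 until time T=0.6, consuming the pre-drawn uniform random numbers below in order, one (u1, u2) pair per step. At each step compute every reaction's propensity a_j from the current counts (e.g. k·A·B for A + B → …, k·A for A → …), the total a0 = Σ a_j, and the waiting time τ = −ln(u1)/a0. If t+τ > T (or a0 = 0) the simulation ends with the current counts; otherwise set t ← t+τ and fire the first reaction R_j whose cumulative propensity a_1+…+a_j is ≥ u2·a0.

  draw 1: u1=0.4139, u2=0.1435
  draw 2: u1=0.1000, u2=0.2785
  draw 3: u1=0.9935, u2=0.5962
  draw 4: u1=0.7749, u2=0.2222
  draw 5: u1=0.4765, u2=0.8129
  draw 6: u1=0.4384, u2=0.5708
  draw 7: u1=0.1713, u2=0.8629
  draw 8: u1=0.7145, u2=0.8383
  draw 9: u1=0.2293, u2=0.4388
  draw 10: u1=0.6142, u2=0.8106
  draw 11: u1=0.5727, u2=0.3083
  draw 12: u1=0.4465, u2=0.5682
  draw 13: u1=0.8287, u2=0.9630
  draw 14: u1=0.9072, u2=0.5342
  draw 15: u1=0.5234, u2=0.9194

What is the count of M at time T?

t=0.000: R=8 E=5 M=4
Draw 1: a1=9.560, a2=9.400, a3=6.140, a4=7.392, a0=32.492; τ=−ln(0.4139)/32.492=0.027 → t=0.027; u2·a0=0.1435·32.492=4.663 ≤ a1=9.560 → R1 fires; R=10 E=5 M=3
Draw 2: a1=7.170, a2=11.750, a3=4.605, a4=6.930, a0=30.455; τ=−ln(0.1000)/30.455=0.076 → t=0.103; u2·a0=0.2785·30.455=8.482; a1=7.170 < 8.482 ≤ a1+a2=18.920 → R2 fires; R=10 E=4 M=5
Draw 3: a1=9.560, a2=9.400, a3=6.140, a4=11.550, a0=36.650; τ=−ln(0.9935)/36.650=0.000 → t=0.103; u2·a0=0.5962·36.650=21.851; a1+a2=18.960 < 21.851 ≤ a1+…+a3=25.100 → R3 fires; R=10 E=3 M=5
Draw 4: a1=7.170, a2=7.050, a3=4.605, a4=11.550, a0=30.375; τ=−ln(0.7749)/30.375=0.008 → t=0.111; u2·a0=0.2222·30.375=6.749 ≤ a1=7.170 → R1 fires; R=12 E=3 M=4
Draw 5: a1=5.736, a2=8.460, a3=3.684, a4=11.088, a0=28.968; τ=−ln(0.4765)/28.968=0.026 → t=0.137; u2·a0=0.8129·28.968=23.548; a1+…+a3=17.880 < 23.548 ≤ a1+…+a4=28.968 → R4 fires; R=13 E=3 M=3
Draw 6: a1=4.302, a2=9.165, a3=2.763, a4=9.009, a0=25.239; τ=−ln(0.4384)/25.239=0.033 → t=0.170; u2·a0=0.5708·25.239=14.406; a1+a2=13.467 < 14.406 ≤ a1+…+a3=16.230 → R3 fires; R=13 E=2 M=3
Draw 7: a1=2.868, a2=6.110, a3=1.842, a4=9.009, a0=19.829; τ=−ln(0.1713)/19.829=0.089 → t=0.259; u2·a0=0.8629·19.829=17.110; a1+…+a3=10.820 < 17.110 ≤ a1+…+a4=19.829 → R4 fires; R=14 E=2 M=2
Draw 8: a1=1.912, a2=6.580, a3=1.228, a4=6.468, a0=16.188; τ=−ln(0.7145)/16.188=0.021 → t=0.279; u2·a0=0.8383·16.188=13.570; a1+…+a3=9.720 < 13.570 ≤ a1+…+a4=16.188 → R4 fires; R=15 E=2 M=1
Draw 9: a1=0.956, a2=7.050, a3=0.614, a4=3.465, a0=12.085; τ=−ln(0.2293)/12.085=0.122 → t=0.401; u2·a0=0.4388·12.085=5.303; a1=0.956 < 5.303 ≤ a1+a2=8.006 → R2 fires; R=15 E=1 M=3
Draw 10: a1=1.434, a2=3.525, a3=0.921, a4=10.395, a0=16.275; τ=−ln(0.6142)/16.275=0.030 → t=0.431; u2·a0=0.8106·16.275=13.193; a1+…+a3=5.880 < 13.193 ≤ a1+…+a4=16.275 → R4 fires; R=16 E=1 M=2
Draw 11: a1=0.956, a2=3.760, a3=0.614, a4=7.392, a0=12.722; τ=−ln(0.5727)/12.722=0.044 → t=0.475; u2·a0=0.3083·12.722=3.922; a1=0.956 < 3.922 ≤ a1+a2=4.716 → R2 fires; R=16 E=0 M=4
Draw 12: a1=0.000, a2=0.000, a3=0.000, a4=14.784, a0=14.784; τ=−ln(0.4465)/14.784=0.055 → t=0.530; u2·a0=0.5682·14.784=8.400; a1+…+a3=0.000 < 8.400 ≤ a1+…+a4=14.784 → R4 fires; R=17 E=0 M=3
Draw 13: a1=0.000, a2=0.000, a3=0.000, a4=11.781, a0=11.781; τ=−ln(0.8287)/11.781=0.016 → t=0.545; u2·a0=0.9630·11.781=11.345; a1+…+a3=0.000 < 11.345 ≤ a1+…+a4=11.781 → R4 fires; R=18 E=0 M=2
Draw 14: a1=0.000, a2=0.000, a3=0.000, a4=8.316, a0=8.316; τ=−ln(0.9072)/8.316=0.012 → t=0.557; u2·a0=0.5342·8.316=4.442; a1+…+a3=0.000 < 4.442 ≤ a1+…+a4=8.316 → R4 fires; R=19 E=0 M=1
Draw 15: a1=0.000, a2=0.000, a3=0.000, a4=4.389, a0=4.389; τ=−ln(0.5234)/4.389=0.148 → t=0.705 > T=0.6: stop.
Read off M at T=0.6: 1

M at T = 1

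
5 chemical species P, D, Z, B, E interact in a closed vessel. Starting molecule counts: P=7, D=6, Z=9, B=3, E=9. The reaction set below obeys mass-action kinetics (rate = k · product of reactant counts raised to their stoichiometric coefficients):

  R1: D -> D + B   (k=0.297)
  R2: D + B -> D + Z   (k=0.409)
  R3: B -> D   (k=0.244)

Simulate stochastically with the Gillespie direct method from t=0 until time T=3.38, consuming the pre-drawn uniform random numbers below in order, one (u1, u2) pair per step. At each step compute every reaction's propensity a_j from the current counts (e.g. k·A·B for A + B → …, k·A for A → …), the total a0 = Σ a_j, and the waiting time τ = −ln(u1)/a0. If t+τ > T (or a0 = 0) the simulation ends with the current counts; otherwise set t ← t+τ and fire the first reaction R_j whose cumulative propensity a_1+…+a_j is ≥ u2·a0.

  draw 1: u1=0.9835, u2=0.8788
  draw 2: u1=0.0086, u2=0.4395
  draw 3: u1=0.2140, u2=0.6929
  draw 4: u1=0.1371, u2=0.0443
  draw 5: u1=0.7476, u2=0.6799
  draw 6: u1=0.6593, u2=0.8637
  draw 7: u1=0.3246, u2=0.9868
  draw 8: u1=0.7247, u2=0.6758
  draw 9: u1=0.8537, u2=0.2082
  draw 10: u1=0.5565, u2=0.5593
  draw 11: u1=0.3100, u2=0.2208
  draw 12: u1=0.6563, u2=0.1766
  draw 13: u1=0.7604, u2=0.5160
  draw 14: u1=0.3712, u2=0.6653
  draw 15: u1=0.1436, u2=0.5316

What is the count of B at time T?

t=0.000: P=7 D=6 Z=9 B=3 E=9
Draw 1: a1=1.782, a2=7.362, a3=0.732, a0=9.876; τ=−ln(0.9835)/9.876=0.002 → t=0.002; u2·a0=0.8788·9.876=8.679; a1=1.782 < 8.679 ≤ a1+a2=9.144 → R2 fires; P=7 D=6 Z=10 B=2 E=9
Draw 2: a1=1.782, a2=4.908, a3=0.488, a0=7.178; τ=−ln(0.0086)/7.178=0.663 → t=0.664; u2·a0=0.4395·7.178=3.155; a1=1.782 < 3.155 ≤ a1+a2=6.690 → R2 fires; P=7 D=6 Z=11 B=1 E=9
Draw 3: a1=1.782, a2=2.454, a3=0.244, a0=4.480; τ=−ln(0.2140)/4.480=0.344 → t=1.008; u2·a0=0.6929·4.480=3.104; a1=1.782 < 3.104 ≤ a1+a2=4.236 → R2 fires; P=7 D=6 Z=12 B=0 E=9
Draw 4: a1=1.782, a2=0.000, a3=0.000, a0=1.782; τ=−ln(0.1371)/1.782=1.115 → t=2.123; u2·a0=0.0443·1.782=0.079 ≤ a1=1.782 → R1 fires; P=7 D=6 Z=12 B=1 E=9
Draw 5: a1=1.782, a2=2.454, a3=0.244, a0=4.480; τ=−ln(0.7476)/4.480=0.065 → t=2.188; u2·a0=0.6799·4.480=3.046; a1=1.782 < 3.046 ≤ a1+a2=4.236 → R2 fires; P=7 D=6 Z=13 B=0 E=9
Draw 6: a1=1.782, a2=0.000, a3=0.000, a0=1.782; τ=−ln(0.6593)/1.782=0.234 → t=2.422; u2·a0=0.8637·1.782=1.539 ≤ a1=1.782 → R1 fires; P=7 D=6 Z=13 B=1 E=9
Draw 7: a1=1.782, a2=2.454, a3=0.244, a0=4.480; τ=−ln(0.3246)/4.480=0.251 → t=2.673; u2·a0=0.9868·4.480=4.421; a1+a2=4.236 < 4.421 ≤ a1+…+a3=4.480 → R3 fires; P=7 D=7 Z=13 B=0 E=9
Draw 8: a1=2.079, a2=0.000, a3=0.000, a0=2.079; τ=−ln(0.7247)/2.079=0.155 → t=2.828; u2·a0=0.6758·2.079=1.405 ≤ a1=2.079 → R1 fires; P=7 D=7 Z=13 B=1 E=9
Draw 9: a1=2.079, a2=2.863, a3=0.244, a0=5.186; τ=−ln(0.8537)/5.186=0.031 → t=2.859; u2·a0=0.2082·5.186=1.080 ≤ a1=2.079 → R1 fires; P=7 D=7 Z=13 B=2 E=9
Draw 10: a1=2.079, a2=5.726, a3=0.488, a0=8.293; τ=−ln(0.5565)/8.293=0.071 → t=2.929; u2·a0=0.5593·8.293=4.638; a1=2.079 < 4.638 ≤ a1+a2=7.805 → R2 fires; P=7 D=7 Z=14 B=1 E=9
Draw 11: a1=2.079, a2=2.863, a3=0.244, a0=5.186; τ=−ln(0.3100)/5.186=0.226 → t=3.155; u2·a0=0.2208·5.186=1.145 ≤ a1=2.079 → R1 fires; P=7 D=7 Z=14 B=2 E=9
Draw 12: a1=2.079, a2=5.726, a3=0.488, a0=8.293; τ=−ln(0.6563)/8.293=0.051 → t=3.206; u2·a0=0.1766·8.293=1.465 ≤ a1=2.079 → R1 fires; P=7 D=7 Z=14 B=3 E=9
Draw 13: a1=2.079, a2=8.589, a3=0.732, a0=11.400; τ=−ln(0.7604)/11.400=0.024 → t=3.230; u2·a0=0.5160·11.400=5.882; a1=2.079 < 5.882 ≤ a1+a2=10.668 → R2 fires; P=7 D=7 Z=15 B=2 E=9
Draw 14: a1=2.079, a2=5.726, a3=0.488, a0=8.293; τ=−ln(0.3712)/8.293=0.120 → t=3.350; u2·a0=0.6653·8.293=5.517; a1=2.079 < 5.517 ≤ a1+a2=7.805 → R2 fires; P=7 D=7 Z=16 B=1 E=9
Draw 15: a1=2.079, a2=2.863, a3=0.244, a0=5.186; τ=−ln(0.1436)/5.186=0.374 → t=3.724 > T=3.38: stop.
Read off B at T=3.38: 1

B at T = 1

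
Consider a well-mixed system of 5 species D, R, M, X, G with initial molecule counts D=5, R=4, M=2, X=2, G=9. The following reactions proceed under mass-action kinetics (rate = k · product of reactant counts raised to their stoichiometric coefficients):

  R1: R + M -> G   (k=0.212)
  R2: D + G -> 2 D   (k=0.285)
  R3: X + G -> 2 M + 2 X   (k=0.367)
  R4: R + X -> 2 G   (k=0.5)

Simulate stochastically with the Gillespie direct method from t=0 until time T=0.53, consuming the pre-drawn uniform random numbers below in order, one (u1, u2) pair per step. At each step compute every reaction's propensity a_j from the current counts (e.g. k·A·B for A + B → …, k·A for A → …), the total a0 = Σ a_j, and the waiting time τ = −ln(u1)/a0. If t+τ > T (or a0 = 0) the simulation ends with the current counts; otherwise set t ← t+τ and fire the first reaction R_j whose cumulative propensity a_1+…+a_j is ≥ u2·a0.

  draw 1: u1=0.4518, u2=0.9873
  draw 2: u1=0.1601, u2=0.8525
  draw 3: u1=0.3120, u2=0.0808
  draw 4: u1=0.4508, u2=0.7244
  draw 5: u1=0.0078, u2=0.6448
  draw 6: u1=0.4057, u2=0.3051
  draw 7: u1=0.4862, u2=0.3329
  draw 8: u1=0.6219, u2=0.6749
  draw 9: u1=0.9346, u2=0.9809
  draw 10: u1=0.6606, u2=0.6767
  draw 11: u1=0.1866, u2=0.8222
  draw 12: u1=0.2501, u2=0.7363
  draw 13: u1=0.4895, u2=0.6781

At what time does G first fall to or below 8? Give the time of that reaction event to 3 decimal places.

Threshold first reached at t = 0.373

t=0.000: D=5 R=4 M=2 X=2 G=9
Draw 1: a1=1.696, a2=12.825, a3=6.606, a4=4.000, a0=25.127; τ=−ln(0.4518)/25.127=0.032 → t=0.032; u2·a0=0.9873·25.127=24.808; a1+…+a3=21.127 < 24.808 ≤ a1+…+a4=25.127 → R4 fires; D=5 R=3 M=2 X=1 G=11
Draw 2: a1=1.272, a2=15.675, a3=4.037, a4=1.500, a0=22.484; τ=−ln(0.1601)/22.484=0.081 → t=0.113; u2·a0=0.8525·22.484=19.168; a1+a2=16.947 < 19.168 ≤ a1+…+a3=20.984 → R3 fires; D=5 R=3 M=4 X=2 G=10
Draw 3: a1=2.544, a2=14.250, a3=7.340, a4=3.000, a0=27.134; τ=−ln(0.3120)/27.134=0.043 → t=0.156; u2·a0=0.0808·27.134=2.192 ≤ a1=2.544 → R1 fires; D=5 R=2 M=3 X=2 G=11
Draw 4: a1=1.272, a2=15.675, a3=8.074, a4=2.000, a0=27.021; τ=−ln(0.4508)/27.021=0.029 → t=0.186; u2·a0=0.7244·27.021=19.574; a1+a2=16.947 < 19.574 ≤ a1+…+a3=25.021 → R3 fires; D=5 R=2 M=5 X=3 G=10
Draw 5: a1=2.120, a2=14.250, a3=11.010, a4=3.000, a0=30.380; τ=−ln(0.0078)/30.380=0.160 → t=0.345; u2·a0=0.6448·30.380=19.589; a1+a2=16.370 < 19.589 ≤ a1+…+a3=27.380 → R3 fires; D=5 R=2 M=7 X=4 G=9
Draw 6: a1=2.968, a2=12.825, a3=13.212, a4=4.000, a0=33.005; τ=−ln(0.4057)/33.005=0.027 → t=0.373; u2·a0=0.3051·33.005=10.070; a1=2.968 < 10.070 ≤ a1+a2=15.793 → R2 fires; D=6 R=2 M=7 X=4 G=8
Draw 7: a1=2.968, a2=13.680, a3=11.744, a4=4.000, a0=32.392; τ=−ln(0.4862)/32.392=0.022 → t=0.395; u2·a0=0.3329·32.392=10.783; a1=2.968 < 10.783 ≤ a1+a2=16.648 → R2 fires; D=7 R=2 M=7 X=4 G=7
Draw 8: a1=2.968, a2=13.965, a3=10.276, a4=4.000, a0=31.209; τ=−ln(0.6219)/31.209=0.015 → t=0.410; u2·a0=0.6749·31.209=21.063; a1+a2=16.933 < 21.063 ≤ a1+…+a3=27.209 → R3 fires; D=7 R=2 M=9 X=5 G=6
Draw 9: a1=3.816, a2=11.970, a3=11.010, a4=5.000, a0=31.796; τ=−ln(0.9346)/31.796=0.002 → t=0.412; u2·a0=0.9809·31.796=31.189; a1+…+a3=26.796 < 31.189 ≤ a1+…+a4=31.796 → R4 fires; D=7 R=1 M=9 X=4 G=8
Draw 10: a1=1.908, a2=15.960, a3=11.744, a4=2.000, a0=31.612; τ=−ln(0.6606)/31.612=0.013 → t=0.425; u2·a0=0.6767·31.612=21.392; a1+a2=17.868 < 21.392 ≤ a1+…+a3=29.612 → R3 fires; D=7 R=1 M=11 X=5 G=7
Draw 11: a1=2.332, a2=13.965, a3=12.845, a4=2.500, a0=31.642; τ=−ln(0.1866)/31.642=0.053 → t=0.478; u2·a0=0.8222·31.642=26.016; a1+a2=16.297 < 26.016 ≤ a1+…+a3=29.142 → R3 fires; D=7 R=1 M=13 X=6 G=6
Draw 12: a1=2.756, a2=11.970, a3=13.212, a4=3.000, a0=30.938; τ=−ln(0.2501)/30.938=0.045 → t=0.523; u2·a0=0.7363·30.938=22.780; a1+a2=14.726 < 22.780 ≤ a1+…+a3=27.938 → R3 fires; D=7 R=1 M=15 X=7 G=5
Draw 13: a1=3.180, a2=9.975, a3=12.845, a4=3.500, a0=29.500; τ=−ln(0.4895)/29.500=0.024 → t=0.547 > T=0.53: stop.
G first becomes ≤ 8 when it reaches 8 at the event at t=0.373.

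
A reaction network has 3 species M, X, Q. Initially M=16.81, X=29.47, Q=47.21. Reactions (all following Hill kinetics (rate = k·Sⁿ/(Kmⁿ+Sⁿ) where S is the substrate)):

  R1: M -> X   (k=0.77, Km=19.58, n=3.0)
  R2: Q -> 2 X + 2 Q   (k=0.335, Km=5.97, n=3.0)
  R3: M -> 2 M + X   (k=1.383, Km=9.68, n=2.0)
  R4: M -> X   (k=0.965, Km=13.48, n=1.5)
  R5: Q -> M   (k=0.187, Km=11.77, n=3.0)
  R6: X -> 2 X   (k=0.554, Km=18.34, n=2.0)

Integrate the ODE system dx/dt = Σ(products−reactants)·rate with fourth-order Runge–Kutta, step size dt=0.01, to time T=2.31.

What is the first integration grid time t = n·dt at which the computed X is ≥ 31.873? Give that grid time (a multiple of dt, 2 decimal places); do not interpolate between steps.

RK4 with dt=0.01: 231 steps to T=2.31. Trajectory (selected grid times):
t=0.00: M=16.81 X=29.47 Q=47.21
t=0.26: M=16.90 X=30.24 Q=47.25
t=0.51: M=16.99 X=30.99 Q=47.29
t=0.77: M=17.09 X=31.77 Q=47.33
t=0.80: M=17.10 X=31.86 Q=47.33
t=0.81: M=17.10 X=31.89 Q=47.33
t=1.03: M=17.18 X=32.55 Q=47.36
t=1.28: M=17.27 X=33.31 Q=47.40
t=1.54: M=17.36 X=34.10 Q=47.44
t=1.80: M=17.45 X=34.89 Q=47.48
t=2.05: M=17.54 X=35.66 Q=47.52
t=2.31: M=17.63 X=36.45 Q=47.56
X(0.80)=31.860 < 31.873 but X(0.81)=31.890 ≥ 31.873, so the first grid time is t=0.81.

Threshold first reached at t = 0.81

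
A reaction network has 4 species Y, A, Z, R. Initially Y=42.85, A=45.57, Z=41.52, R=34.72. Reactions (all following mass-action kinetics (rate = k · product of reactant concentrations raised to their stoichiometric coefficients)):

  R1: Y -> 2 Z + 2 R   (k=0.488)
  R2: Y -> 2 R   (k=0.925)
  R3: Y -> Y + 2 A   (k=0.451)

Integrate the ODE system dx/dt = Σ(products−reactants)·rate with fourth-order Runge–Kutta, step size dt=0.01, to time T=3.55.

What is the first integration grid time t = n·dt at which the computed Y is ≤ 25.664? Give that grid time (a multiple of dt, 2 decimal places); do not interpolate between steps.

Threshold first reached at t = 0.37

RK4 with dt=0.01: 355 steps to T=3.55. Trajectory (selected grid times):
t=0.00: Y=42.85 A=45.57 Z=41.52 R=34.72
t=0.36: Y=25.77 A=56.48 Z=53.32 R=68.89
t=0.37: Y=25.40 A=56.71 Z=53.57 R=69.61
t=0.39: Y=24.70 A=57.16 Z=54.06 R=71.03
t=0.79: Y=14.03 A=63.97 Z=61.42 R=92.35
t=1.18: Y=8.09 A=67.76 Z=65.53 R=104.24
t=1.58: Y=4.60 A=69.99 Z=67.94 R=111.23
t=1.97: Y=2.65 A=71.23 Z=69.29 R=115.12
t=2.37: Y=1.51 A=71.96 Z=70.08 R=117.41
t=2.76: Y=0.87 A=72.37 Z=70.52 R=118.69
t=3.16: Y=0.49 A=72.61 Z=70.78 R=119.43
t=3.55: Y=0.28 A=72.74 Z=70.92 R=119.85
Y(0.36)=25.765 > 25.664 but Y(0.37)=25.404 ≤ 25.664, so the first grid time is t=0.37.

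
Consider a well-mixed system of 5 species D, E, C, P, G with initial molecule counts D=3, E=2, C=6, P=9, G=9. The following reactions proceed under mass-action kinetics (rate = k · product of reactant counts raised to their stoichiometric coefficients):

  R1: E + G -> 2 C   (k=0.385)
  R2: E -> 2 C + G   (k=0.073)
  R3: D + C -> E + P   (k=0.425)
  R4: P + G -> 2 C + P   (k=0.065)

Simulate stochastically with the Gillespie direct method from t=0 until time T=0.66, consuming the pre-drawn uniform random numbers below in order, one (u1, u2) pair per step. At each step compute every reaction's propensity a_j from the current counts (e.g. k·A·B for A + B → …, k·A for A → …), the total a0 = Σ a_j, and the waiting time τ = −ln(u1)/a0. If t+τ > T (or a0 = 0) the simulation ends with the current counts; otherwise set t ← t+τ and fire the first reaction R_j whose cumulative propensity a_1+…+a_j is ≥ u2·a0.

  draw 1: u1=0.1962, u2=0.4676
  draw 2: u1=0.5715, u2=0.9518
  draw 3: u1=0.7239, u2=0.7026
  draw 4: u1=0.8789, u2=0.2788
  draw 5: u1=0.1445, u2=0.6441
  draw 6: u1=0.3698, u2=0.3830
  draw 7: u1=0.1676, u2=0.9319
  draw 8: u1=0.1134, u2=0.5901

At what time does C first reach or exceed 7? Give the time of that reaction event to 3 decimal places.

Threshold first reached at t = 0.108

t=0.000: D=3 E=2 C=6 P=9 G=9
Draw 1: a1=6.930, a2=0.146, a3=7.650, a4=5.265, a0=19.991; τ=−ln(0.1962)/19.991=0.081 → t=0.081; u2·a0=0.4676·19.991=9.348; a1+a2=7.076 < 9.348 ≤ a1+…+a3=14.726 → R3 fires; D=2 E=3 C=5 P=10 G=9
Draw 2: a1=10.395, a2=0.219, a3=4.250, a4=5.850, a0=20.714; τ=−ln(0.5715)/20.714=0.027 → t=0.108; u2·a0=0.9518·20.714=19.716; a1+…+a3=14.864 < 19.716 ≤ a1+…+a4=20.714 → R4 fires; D=2 E=3 C=7 P=10 G=8
Draw 3: a1=9.240, a2=0.219, a3=5.950, a4=5.200, a0=20.609; τ=−ln(0.7239)/20.609=0.016 → t=0.124; u2·a0=0.7026·20.609=14.480; a1+a2=9.459 < 14.480 ≤ a1+…+a3=15.409 → R3 fires; D=1 E=4 C=6 P=11 G=8
Draw 4: a1=12.320, a2=0.292, a3=2.550, a4=5.720, a0=20.882; τ=−ln(0.8789)/20.882=0.006 → t=0.130; u2·a0=0.2788·20.882=5.822 ≤ a1=12.320 → R1 fires; D=1 E=3 C=8 P=11 G=7
Draw 5: a1=8.085, a2=0.219, a3=3.400, a4=5.005, a0=16.709; τ=−ln(0.1445)/16.709=0.116 → t=0.246; u2·a0=0.6441·16.709=10.762; a1+a2=8.304 < 10.762 ≤ a1+…+a3=11.704 → R3 fires; D=0 E=4 C=7 P=12 G=7
Draw 6: a1=10.780, a2=0.292, a3=0.000, a4=5.460, a0=16.532; τ=−ln(0.3698)/16.532=0.060 → t=0.306; u2·a0=0.3830·16.532=6.332 ≤ a1=10.780 → R1 fires; D=0 E=3 C=9 P=12 G=6
Draw 7: a1=6.930, a2=0.219, a3=0.000, a4=4.680, a0=11.829; τ=−ln(0.1676)/11.829=0.151 → t=0.457; u2·a0=0.9319·11.829=11.023; a1+…+a3=7.149 < 11.023 ≤ a1+…+a4=11.829 → R4 fires; D=0 E=3 C=11 P=12 G=5
Draw 8: a1=5.775, a2=0.219, a3=0.000, a4=3.900, a0=9.894; τ=−ln(0.1134)/9.894=0.220 → t=0.677 > T=0.66: stop.
C first becomes ≥ 7 when it reaches 7 at the event at t=0.108.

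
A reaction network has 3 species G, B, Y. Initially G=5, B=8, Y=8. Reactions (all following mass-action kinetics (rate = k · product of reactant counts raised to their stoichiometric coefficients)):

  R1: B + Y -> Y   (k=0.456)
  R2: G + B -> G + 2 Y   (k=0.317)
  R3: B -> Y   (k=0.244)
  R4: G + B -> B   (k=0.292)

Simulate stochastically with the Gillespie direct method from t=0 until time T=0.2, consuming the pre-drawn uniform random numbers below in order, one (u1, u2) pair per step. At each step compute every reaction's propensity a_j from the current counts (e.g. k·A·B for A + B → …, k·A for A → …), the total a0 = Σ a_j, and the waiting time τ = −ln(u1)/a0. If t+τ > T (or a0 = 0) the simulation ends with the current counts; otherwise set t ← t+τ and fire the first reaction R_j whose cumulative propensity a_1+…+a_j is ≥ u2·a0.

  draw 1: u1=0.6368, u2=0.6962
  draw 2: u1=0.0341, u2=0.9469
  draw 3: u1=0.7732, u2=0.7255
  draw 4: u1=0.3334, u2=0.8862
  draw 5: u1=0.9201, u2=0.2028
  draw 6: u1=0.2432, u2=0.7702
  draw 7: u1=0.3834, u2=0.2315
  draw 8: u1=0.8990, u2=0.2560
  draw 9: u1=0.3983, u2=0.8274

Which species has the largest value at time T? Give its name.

t=0.000: G=5 B=8 Y=8
Draw 1: a1=29.184, a2=12.680, a3=1.952, a4=11.680, a0=55.496; τ=−ln(0.6368)/55.496=0.008 → t=0.008; u2·a0=0.6962·55.496=38.636; a1=29.184 < 38.636 ≤ a1+a2=41.864 → R2 fires; G=5 B=7 Y=10
Draw 2: a1=31.920, a2=11.095, a3=1.708, a4=10.220, a0=54.943; τ=−ln(0.0341)/54.943=0.061 → t=0.070; u2·a0=0.9469·54.943=52.026; a1+…+a3=44.723 < 52.026 ≤ a1+…+a4=54.943 → R4 fires; G=4 B=7 Y=10
Draw 3: a1=31.920, a2=8.876, a3=1.708, a4=8.176, a0=50.680; τ=−ln(0.7732)/50.680=0.005 → t=0.075; u2·a0=0.7255·50.680=36.768; a1=31.920 < 36.768 ≤ a1+a2=40.796 → R2 fires; G=4 B=6 Y=12
Draw 4: a1=32.832, a2=7.608, a3=1.464, a4=7.008, a0=48.912; τ=−ln(0.3334)/48.912=0.022 → t=0.097; u2·a0=0.8862·48.912=43.346; a1+…+a3=41.904 < 43.346 ≤ a1+…+a4=48.912 → R4 fires; G=3 B=6 Y=12
Draw 5: a1=32.832, a2=5.706, a3=1.464, a4=5.256, a0=45.258; τ=−ln(0.9201)/45.258=0.002 → t=0.099; u2·a0=0.2028·45.258=9.178 ≤ a1=32.832 → R1 fires; G=3 B=5 Y=12
Draw 6: a1=27.360, a2=4.755, a3=1.220, a4=4.380, a0=37.715; τ=−ln(0.2432)/37.715=0.037 → t=0.136; u2·a0=0.7702·37.715=29.048; a1=27.360 < 29.048 ≤ a1+a2=32.115 → R2 fires; G=3 B=4 Y=14
Draw 7: a1=25.536, a2=3.804, a3=0.976, a4=3.504, a0=33.820; τ=−ln(0.3834)/33.820=0.028 → t=0.165; u2·a0=0.2315·33.820=7.829 ≤ a1=25.536 → R1 fires; G=3 B=3 Y=14
Draw 8: a1=19.152, a2=2.853, a3=0.732, a4=2.628, a0=25.365; τ=−ln(0.8990)/25.365=0.004 → t=0.169; u2·a0=0.2560·25.365=6.493 ≤ a1=19.152 → R1 fires; G=3 B=2 Y=14
Draw 9: a1=12.768, a2=1.902, a3=0.488, a4=1.752, a0=16.910; τ=−ln(0.3983)/16.910=0.054 → t=0.223 > T=0.2: stop.
At T=0.2: G=3 B=2 Y=14; the largest is Y.

Dominant species at T: Y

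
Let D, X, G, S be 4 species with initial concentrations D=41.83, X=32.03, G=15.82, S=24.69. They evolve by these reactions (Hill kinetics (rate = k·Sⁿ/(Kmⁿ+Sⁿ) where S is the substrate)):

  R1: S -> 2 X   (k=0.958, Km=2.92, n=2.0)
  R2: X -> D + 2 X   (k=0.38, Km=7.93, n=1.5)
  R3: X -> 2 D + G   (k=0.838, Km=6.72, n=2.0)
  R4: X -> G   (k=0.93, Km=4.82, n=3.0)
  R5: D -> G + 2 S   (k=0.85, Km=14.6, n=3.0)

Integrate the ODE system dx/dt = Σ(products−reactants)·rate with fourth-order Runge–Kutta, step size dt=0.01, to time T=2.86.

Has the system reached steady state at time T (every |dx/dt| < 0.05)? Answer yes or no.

Steady state at T: no

RK4 with dt=0.01: 286 steps to T=2.86. Trajectory (selected grid times):
t=0.00: D=41.83 X=32.03 G=15.82 S=24.69
t=0.32: D=42.19 X=32.19 G=16.63 S=24.91
t=0.64: D=42.55 X=32.35 G=17.45 S=25.13
t=0.95: D=42.90 X=32.50 G=18.24 S=25.34
t=1.27: D=43.26 X=32.66 G=19.05 S=25.56
t=1.59: D=43.62 X=32.82 G=19.87 S=25.79
t=1.91: D=43.99 X=32.98 G=20.69 S=26.01
t=2.22: D=44.34 X=33.14 G=21.48 S=26.22
t=2.54: D=44.70 X=33.30 G=22.30 S=26.45
t=2.86: D=45.06 X=33.46 G=23.11 S=26.67
Rates at T: R1=0.9467, R2=0.3407, R3=0.8055, R4=0.9272, R5=0.8220
dx/dt at T (Σ net stoichiometry × rate): D=+1.1297, X=+0.5013, G=+2.5548, S=+0.6974
Largest |dx/dt| is |+2.5548| (G) ≥ 0.05 → not steady.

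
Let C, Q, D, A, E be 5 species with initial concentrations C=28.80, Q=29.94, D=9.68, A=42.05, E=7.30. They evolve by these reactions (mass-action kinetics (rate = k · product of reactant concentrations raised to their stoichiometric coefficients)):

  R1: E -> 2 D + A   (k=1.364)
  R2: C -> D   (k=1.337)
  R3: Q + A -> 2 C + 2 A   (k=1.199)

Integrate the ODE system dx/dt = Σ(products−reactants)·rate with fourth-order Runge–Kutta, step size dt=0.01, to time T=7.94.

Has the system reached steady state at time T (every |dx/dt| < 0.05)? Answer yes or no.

Steady state at T: yes

RK4 with dt=0.01: 794 steps to T=7.94. Trajectory (selected grid times):
t=0.00: C=28.80 Q=29.94 D=9.68 A=42.05 E=7.30
t=0.88: C=27.72 Q=0.00 D=80.84 A=77.09 E=2.20
t=1.76: C=8.55 Q=0.00 D=103.09 A=78.63 E=0.66
t=2.65: C=2.60 Q=0.00 D=109.97 A=79.09 E=0.20
t=3.53: C=0.80 Q=0.00 D=112.04 A=79.23 E=0.06
t=4.41: C=0.25 Q=0.00 D=112.68 A=79.27 E=0.02
t=5.29: C=0.08 Q=0.00 D=112.87 A=79.28 E=0.01
t=6.18: C=0.02 Q=0.00 D=112.93 A=79.29 E=0.00
t=7.06: C=0.01 Q=0.00 D=112.95 A=79.29 E=0.00
t=7.94: C=0.00 Q=0.00 D=112.96 A=79.29 E=0.00
Rates at T: R1=0.0002, R2=0.0029, R3=0.0000
dx/dt at T (Σ net stoichiometry × rate): C=-0.0029, Q=-0.0000, D=+0.0033, A=+0.0002, E=-0.0002
Largest |dx/dt| is |+0.0033| (D) < 0.05 → steady.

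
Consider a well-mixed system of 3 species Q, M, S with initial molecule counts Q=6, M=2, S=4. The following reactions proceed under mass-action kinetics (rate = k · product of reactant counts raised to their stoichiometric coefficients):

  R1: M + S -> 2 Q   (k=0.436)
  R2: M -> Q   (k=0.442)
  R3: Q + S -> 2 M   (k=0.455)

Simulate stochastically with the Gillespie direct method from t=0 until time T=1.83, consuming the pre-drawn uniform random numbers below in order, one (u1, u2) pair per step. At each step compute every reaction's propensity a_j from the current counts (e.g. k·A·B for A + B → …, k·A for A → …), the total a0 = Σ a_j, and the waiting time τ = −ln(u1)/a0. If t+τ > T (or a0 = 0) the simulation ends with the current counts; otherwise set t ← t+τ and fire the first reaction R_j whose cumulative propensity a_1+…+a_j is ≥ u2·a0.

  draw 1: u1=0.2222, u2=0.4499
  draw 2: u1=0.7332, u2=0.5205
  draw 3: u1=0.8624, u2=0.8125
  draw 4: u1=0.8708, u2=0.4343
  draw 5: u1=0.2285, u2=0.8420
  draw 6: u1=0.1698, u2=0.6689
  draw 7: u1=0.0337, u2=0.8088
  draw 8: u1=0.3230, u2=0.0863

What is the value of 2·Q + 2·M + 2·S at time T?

Value at T = 24

Check how each reaction changes W = 2·Q + 2·M + 2·S (weight of products minus weight of reactants):
R1: M + S -> 2 Q: (2·2) − (2·1 + 2·1) = 4 − 4 = 0
R2: M -> Q: (2·1) − (2·1) = 2 − 2 = 0
R3: Q + S -> 2 M: (2·2) − (2·1 + 2·1) = 4 − 4 = 0
Every reaction leaves W unchanged, so W is conserved and no simulation is needed: W(T) = W(0) = 2·6 + 2·2 + 2·4 = 24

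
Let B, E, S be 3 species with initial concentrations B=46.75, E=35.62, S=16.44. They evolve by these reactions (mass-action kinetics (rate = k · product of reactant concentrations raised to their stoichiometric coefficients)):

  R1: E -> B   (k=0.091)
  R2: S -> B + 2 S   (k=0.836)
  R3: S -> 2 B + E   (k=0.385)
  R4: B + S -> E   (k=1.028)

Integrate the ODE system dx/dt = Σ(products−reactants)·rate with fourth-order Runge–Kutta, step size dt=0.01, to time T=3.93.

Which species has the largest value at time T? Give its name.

Dominant species at T: B

RK4 with dt=0.01: 393 steps to T=3.93. Trajectory (selected grid times):
t=0.00: B=46.75 E=35.62 S=16.44
t=0.44: B=32.82 E=50.39 S=0.00
t=0.87: B=34.75 E=48.46 S=0.00
t=1.31: B=36.65 E=46.56 S=0.00
t=1.75: B=38.48 E=44.73 S=0.00
t=2.18: B=40.20 E=43.01 S=0.00
t=2.62: B=41.88 E=41.33 S=0.00
t=3.06: B=43.51 E=39.70 S=0.00
t=3.49: B=45.03 E=38.18 S=0.00
t=3.93: B=46.53 E=36.68 S=0.00
At T=3.93: B=46.53 E=36.68 S=0.00; the largest is B.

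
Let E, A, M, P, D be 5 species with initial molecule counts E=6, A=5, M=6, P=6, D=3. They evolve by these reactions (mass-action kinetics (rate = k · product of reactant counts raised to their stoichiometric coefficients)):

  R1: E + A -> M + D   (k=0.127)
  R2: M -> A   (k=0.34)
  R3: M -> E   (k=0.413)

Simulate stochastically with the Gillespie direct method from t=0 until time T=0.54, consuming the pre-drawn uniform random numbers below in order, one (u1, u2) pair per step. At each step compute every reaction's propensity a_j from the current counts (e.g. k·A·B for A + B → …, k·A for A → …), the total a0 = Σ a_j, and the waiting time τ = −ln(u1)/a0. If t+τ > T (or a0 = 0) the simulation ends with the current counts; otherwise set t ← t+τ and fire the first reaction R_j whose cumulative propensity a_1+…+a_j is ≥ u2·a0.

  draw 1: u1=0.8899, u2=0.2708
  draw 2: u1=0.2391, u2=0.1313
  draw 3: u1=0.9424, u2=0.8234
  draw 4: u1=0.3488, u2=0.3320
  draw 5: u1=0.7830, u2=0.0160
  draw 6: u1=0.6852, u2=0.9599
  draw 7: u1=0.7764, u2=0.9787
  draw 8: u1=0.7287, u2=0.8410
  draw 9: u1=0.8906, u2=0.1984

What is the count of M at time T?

t=0.000: E=6 A=5 M=6 P=6 D=3
Draw 1: a1=3.810, a2=2.040, a3=2.478, a0=8.328; τ=−ln(0.8899)/8.328=0.014 → t=0.014; u2·a0=0.2708·8.328=2.255 ≤ a1=3.810 → R1 fires; E=5 A=4 M=7 P=6 D=4
Draw 2: a1=2.540, a2=2.380, a3=2.891, a0=7.811; τ=−ln(0.2391)/7.811=0.183 → t=0.197; u2·a0=0.1313·7.811=1.026 ≤ a1=2.540 → R1 fires; E=4 A=3 M=8 P=6 D=5
Draw 3: a1=1.524, a2=2.720, a3=3.304, a0=7.548; τ=−ln(0.9424)/7.548=0.008 → t=0.205; u2·a0=0.8234·7.548=6.215; a1+a2=4.244 < 6.215 ≤ a1+…+a3=7.548 → R3 fires; E=5 A=3 M=7 P=6 D=5
Draw 4: a1=1.905, a2=2.380, a3=2.891, a0=7.176; τ=−ln(0.3488)/7.176=0.147 → t=0.352; u2·a0=0.3320·7.176=2.382; a1=1.905 < 2.382 ≤ a1+a2=4.285 → R2 fires; E=5 A=4 M=6 P=6 D=5
Draw 5: a1=2.540, a2=2.040, a3=2.478, a0=7.058; τ=−ln(0.7830)/7.058=0.035 → t=0.386; u2·a0=0.0160·7.058=0.113 ≤ a1=2.540 → R1 fires; E=4 A=3 M=7 P=6 D=6
Draw 6: a1=1.524, a2=2.380, a3=2.891, a0=6.795; τ=−ln(0.6852)/6.795=0.056 → t=0.442; u2·a0=0.9599·6.795=6.523; a1+a2=3.904 < 6.523 ≤ a1+…+a3=6.795 → R3 fires; E=5 A=3 M=6 P=6 D=6
Draw 7: a1=1.905, a2=2.040, a3=2.478, a0=6.423; τ=−ln(0.7764)/6.423=0.039 → t=0.482; u2·a0=0.9787·6.423=6.286; a1+a2=3.945 < 6.286 ≤ a1+…+a3=6.423 → R3 fires; E=6 A=3 M=5 P=6 D=6
Draw 8: a1=2.286, a2=1.700, a3=2.065, a0=6.051; τ=−ln(0.7287)/6.051=0.052 → t=0.534; u2·a0=0.8410·6.051=5.089; a1+a2=3.986 < 5.089 ≤ a1+…+a3=6.051 → R3 fires; E=7 A=3 M=4 P=6 D=6
Draw 9: a1=2.667, a2=1.360, a3=1.652, a0=5.679; τ=−ln(0.8906)/5.679=0.020 → t=0.554 > T=0.54: stop.
Read off M at T=0.54: 4

M at T = 4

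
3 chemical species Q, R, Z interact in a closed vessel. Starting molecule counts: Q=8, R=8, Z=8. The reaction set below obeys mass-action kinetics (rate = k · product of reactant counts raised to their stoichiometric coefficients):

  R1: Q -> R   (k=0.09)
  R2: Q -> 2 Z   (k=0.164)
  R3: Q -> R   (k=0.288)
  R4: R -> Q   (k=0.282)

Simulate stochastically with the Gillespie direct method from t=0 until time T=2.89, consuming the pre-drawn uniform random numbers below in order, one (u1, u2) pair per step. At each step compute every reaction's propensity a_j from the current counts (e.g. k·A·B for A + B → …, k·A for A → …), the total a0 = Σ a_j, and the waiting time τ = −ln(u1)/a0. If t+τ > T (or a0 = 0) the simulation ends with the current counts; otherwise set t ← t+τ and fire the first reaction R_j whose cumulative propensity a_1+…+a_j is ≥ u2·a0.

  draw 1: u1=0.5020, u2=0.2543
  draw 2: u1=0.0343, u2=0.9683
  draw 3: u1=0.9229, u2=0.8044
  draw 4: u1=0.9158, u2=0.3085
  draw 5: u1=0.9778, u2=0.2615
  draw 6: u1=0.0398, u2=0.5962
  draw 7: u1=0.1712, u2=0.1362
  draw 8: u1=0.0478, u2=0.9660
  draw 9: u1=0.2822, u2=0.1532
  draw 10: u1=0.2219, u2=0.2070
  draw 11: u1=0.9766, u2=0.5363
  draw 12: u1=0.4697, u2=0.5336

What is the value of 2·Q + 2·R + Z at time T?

Value at T = 40

Check how each reaction changes W = 2·Q + 2·R + Z (weight of products minus weight of reactants):
R1: Q -> R: (2·1) − (2·1) = 2 − 2 = 0
R2: Q -> 2 Z: (1·2) − (2·1) = 2 − 2 = 0
R3: Q -> R: (2·1) − (2·1) = 2 − 2 = 0
R4: R -> Q: (2·1) − (2·1) = 2 − 2 = 0
Every reaction leaves W unchanged, so W is conserved and no simulation is needed: W(T) = W(0) = 2·8 + 2·8 + 8 = 40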